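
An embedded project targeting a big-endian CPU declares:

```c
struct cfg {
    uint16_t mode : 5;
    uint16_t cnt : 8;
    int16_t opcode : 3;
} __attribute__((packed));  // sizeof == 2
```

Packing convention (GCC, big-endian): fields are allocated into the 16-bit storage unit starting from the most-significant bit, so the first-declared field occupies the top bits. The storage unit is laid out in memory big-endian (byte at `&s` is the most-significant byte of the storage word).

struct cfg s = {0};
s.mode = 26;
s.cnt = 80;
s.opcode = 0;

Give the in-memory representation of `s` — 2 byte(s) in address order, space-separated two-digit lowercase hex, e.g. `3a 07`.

d2 80

[11+:5] mode=26 & 0x1f = 0x1a; word=0xd000
[3+:8] cnt=80 & 0xff = 0x50; word=0xd280
[0+:3] opcode=0 & 0x7 = 0x0; word=0xd280
word = 0xd280 → big-endian bytes:
  [0]=0xd2  [1]=0x80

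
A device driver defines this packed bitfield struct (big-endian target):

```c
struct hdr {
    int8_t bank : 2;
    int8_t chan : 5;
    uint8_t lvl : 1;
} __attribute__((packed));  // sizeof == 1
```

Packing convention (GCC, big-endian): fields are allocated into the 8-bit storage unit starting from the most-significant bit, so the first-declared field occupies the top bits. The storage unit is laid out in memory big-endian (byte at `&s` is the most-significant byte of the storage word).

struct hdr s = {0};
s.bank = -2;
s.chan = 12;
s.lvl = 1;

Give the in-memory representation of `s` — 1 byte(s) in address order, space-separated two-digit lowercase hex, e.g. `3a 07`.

99

bank:2 = -2 → 0x2 << 6 → word 0x80
chan:5 = 12 → 0xc << 1 → word 0x98
lvl:1 = 1 → 0x1 << 0 → word 0x99
word = 0x99 → big-endian bytes:
  [0]=0x99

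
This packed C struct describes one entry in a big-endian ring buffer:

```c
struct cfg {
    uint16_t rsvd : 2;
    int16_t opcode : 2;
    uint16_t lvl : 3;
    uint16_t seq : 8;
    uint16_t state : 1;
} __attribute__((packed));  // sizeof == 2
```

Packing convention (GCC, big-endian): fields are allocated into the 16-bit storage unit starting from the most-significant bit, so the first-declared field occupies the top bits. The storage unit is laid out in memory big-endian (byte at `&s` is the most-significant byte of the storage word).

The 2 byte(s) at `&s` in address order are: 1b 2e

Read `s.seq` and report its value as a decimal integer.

[0]=0x1b [1]=0x2e (big-endian) → word 0x1b2e
rsvd [14+:2] = (word>>14) & 0x3 = 0
opcode [12+:2] = (word>>12) & 0x3 = 1
lvl [9+:3] = (word>>9) & 0x7 = 5
seq [1+:8] = (word>>1) & 0xff = 151  ←
state [0+:1] = (word>>0) & 0x1 = 0

151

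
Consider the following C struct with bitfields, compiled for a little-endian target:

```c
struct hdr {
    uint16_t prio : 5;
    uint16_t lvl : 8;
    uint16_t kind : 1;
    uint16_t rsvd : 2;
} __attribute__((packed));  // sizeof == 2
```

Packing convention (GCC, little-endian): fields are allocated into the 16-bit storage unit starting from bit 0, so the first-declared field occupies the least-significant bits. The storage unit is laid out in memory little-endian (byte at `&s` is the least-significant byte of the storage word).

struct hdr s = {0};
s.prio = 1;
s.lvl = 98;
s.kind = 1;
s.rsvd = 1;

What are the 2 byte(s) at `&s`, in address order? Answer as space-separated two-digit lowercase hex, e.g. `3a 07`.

prio:5 = 1 → 0x1 << 0 → word 0x0001
lvl:8 = 98 → 0x62 << 5 → word 0x0c41
kind:1 = 1 → 0x1 << 13 → word 0x2c41
rsvd:2 = 1 → 0x1 << 14 → word 0x6c41
word = 0x6c41 → little-endian bytes:
  [0]=0x41  [1]=0x6c

41 6c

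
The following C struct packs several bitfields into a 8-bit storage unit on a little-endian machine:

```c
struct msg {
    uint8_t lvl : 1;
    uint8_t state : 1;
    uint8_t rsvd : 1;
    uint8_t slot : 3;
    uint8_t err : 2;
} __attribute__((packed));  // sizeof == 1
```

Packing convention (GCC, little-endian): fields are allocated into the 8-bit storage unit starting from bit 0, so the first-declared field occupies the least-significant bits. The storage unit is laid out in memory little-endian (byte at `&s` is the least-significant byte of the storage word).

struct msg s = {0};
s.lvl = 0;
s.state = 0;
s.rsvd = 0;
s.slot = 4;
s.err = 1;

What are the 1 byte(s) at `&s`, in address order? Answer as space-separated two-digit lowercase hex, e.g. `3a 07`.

[0+:1] lvl=0 & 0x1 = 0x0; word=0x00
[1+:1] state=0 & 0x1 = 0x0; word=0x00
[2+:1] rsvd=0 & 0x1 = 0x0; word=0x00
[3+:3] slot=4 & 0x7 = 0x4; word=0x20
[6+:2] err=1 & 0x3 = 0x1; word=0x60
word = 0x60 → little-endian bytes:
  [0]=0x60

60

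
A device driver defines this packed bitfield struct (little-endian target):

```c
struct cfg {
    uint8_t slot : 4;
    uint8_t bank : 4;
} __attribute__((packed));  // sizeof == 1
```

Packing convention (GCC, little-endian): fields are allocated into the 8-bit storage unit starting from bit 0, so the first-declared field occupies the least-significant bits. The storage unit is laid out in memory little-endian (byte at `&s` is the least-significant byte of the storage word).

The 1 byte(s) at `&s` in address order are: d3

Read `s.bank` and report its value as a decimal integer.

[0]=0xd3 (little-endian) → word 0xd3
slot:4 @ bit 0 → (0xd3>>0)&0xf = 0x3
bank:4 @ bit 4 → (0xd3>>4)&0xf = 0xd  ←

13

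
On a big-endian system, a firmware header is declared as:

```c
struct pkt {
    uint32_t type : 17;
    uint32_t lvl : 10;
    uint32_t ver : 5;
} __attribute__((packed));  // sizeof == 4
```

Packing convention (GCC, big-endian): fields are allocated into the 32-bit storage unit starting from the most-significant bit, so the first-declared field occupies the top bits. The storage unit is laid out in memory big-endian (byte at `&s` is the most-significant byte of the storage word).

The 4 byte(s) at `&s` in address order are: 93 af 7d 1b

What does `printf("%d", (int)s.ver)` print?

27

[0]=0x93 [1]=0xaf [2]=0x7d [3]=0x1b (big-endian) → word 0x93af7d1b
type:17 @ bit 15 → (0x93af7d1b>>15)&0x1ffff = 0x1275e
lvl:10 @ bit 5 → (0x93af7d1b>>5)&0x3ff = 0x3e8
ver:5 @ bit 0 → (0x93af7d1b>>0)&0x1f = 0x1b  ←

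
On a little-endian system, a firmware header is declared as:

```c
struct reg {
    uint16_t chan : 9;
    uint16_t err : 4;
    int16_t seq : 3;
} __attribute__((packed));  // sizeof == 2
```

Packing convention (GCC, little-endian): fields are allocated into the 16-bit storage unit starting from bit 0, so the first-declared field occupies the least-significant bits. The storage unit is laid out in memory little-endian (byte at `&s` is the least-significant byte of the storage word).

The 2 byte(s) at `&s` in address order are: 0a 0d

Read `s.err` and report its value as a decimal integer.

[0]=0x0a [1]=0x0d (little-endian) → word 0x0d0a
chan:9 @ bit 0 → (0x0d0a>>0)&0x1ff = 0x10a
err:4 @ bit 9 → (0x0d0a>>9)&0xf = 0x6  ←
seq:3 @ bit 13 → (0x0d0a>>13)&0x7 = 0x0

6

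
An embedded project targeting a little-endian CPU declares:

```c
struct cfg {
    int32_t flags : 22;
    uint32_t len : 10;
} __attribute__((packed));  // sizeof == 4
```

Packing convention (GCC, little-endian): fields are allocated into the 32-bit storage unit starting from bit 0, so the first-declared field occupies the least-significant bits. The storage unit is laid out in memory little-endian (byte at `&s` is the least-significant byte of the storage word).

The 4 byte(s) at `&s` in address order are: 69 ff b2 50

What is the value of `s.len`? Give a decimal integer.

[0]=0x69 [1]=0xff [2]=0xb2 [3]=0x50 (little-endian) → word 0x50b2ff69
flags:22 @ bit 0 → (0x50b2ff69>>0)&0x3fffff = 0x32ff69
len:10 @ bit 22 → (0x50b2ff69>>22)&0x3ff = 0x142  ←

322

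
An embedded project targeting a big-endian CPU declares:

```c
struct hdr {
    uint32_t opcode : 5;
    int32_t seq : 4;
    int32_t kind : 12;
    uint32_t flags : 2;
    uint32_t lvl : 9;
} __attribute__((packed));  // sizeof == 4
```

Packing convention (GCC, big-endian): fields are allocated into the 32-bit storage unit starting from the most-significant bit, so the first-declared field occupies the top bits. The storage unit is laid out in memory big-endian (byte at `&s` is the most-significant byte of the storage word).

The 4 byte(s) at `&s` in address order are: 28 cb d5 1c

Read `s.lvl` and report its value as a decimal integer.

[0]=0x28 [1]=0xcb [2]=0xd5 [3]=0x1c (big-endian) → word 0x28cbd51c
opcode:5 @ bit 27 → (0x28cbd51c>>27)&0x1f = 0x5
seq:4 @ bit 23 → (0x28cbd51c>>23)&0xf = 0x1
kind:12 @ bit 11 → (0x28cbd51c>>11)&0xfff = 0x97a
flags:2 @ bit 9 → (0x28cbd51c>>9)&0x3 = 0x2
lvl:9 @ bit 0 → (0x28cbd51c>>0)&0x1ff = 0x11c  ←

284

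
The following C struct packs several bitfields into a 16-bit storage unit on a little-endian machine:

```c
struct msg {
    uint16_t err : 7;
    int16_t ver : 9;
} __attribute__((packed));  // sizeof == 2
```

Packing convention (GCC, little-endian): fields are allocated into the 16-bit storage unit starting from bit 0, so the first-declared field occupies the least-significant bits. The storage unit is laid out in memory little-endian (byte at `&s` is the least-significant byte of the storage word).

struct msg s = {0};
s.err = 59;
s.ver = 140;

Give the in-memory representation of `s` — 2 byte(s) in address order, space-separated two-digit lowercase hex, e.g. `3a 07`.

3b 46

err (7b) val=59 bits=0x3b at bit 0: 0x003b
ver (9b) val=140 bits=0x8c at bit 7: 0x463b
word = 0x463b → little-endian bytes:
  [0]=0x3b  [1]=0x46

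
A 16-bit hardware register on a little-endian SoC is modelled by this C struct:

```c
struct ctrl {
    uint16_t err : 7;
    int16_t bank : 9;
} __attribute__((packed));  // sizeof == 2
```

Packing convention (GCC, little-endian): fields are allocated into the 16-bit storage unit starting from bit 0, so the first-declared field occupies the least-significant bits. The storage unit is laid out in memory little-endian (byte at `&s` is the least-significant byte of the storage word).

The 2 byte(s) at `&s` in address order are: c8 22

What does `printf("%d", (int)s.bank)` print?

69

[0]=0xc8 [1]=0x22 (little-endian) → word 0x22c8
err [0+:7] = (word>>0) & 0x7f = 72
bank [7+:9] = (word>>7) & 0x1ff = 69  ←
bank signed 9b, MSB=0: value = 69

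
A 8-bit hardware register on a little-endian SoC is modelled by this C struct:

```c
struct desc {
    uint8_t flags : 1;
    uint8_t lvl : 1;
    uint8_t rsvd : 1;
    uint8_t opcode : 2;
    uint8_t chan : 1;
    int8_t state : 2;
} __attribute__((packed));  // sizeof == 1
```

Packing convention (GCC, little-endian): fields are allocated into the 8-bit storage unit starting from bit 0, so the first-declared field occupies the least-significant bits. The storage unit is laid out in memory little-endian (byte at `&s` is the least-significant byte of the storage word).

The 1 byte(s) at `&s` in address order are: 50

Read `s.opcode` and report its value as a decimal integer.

2

[0]=0x50 (little-endian) → word 0x50
flags:1 @ bit 0 → (0x50>>0)&0x1 = 0x0
lvl:1 @ bit 1 → (0x50>>1)&0x1 = 0x0
rsvd:1 @ bit 2 → (0x50>>2)&0x1 = 0x0
opcode:2 @ bit 3 → (0x50>>3)&0x3 = 0x2  ←
chan:1 @ bit 5 → (0x50>>5)&0x1 = 0x0
state:2 @ bit 6 → (0x50>>6)&0x3 = 0x1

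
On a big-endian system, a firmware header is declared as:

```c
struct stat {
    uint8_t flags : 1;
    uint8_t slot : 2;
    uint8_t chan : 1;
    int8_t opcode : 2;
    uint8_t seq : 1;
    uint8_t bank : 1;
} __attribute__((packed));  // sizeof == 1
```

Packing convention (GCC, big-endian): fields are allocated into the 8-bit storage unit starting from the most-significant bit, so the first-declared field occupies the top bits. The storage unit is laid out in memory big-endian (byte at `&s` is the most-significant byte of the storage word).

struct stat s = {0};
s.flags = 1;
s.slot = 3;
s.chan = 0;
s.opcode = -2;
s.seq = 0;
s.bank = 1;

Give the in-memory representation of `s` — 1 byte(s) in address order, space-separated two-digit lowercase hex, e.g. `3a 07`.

e9

flags (1b) val=1 bits=0x1 at bit 7: 0x80
slot (2b) val=3 bits=0x3 at bit 5: 0xe0
chan (1b) val=0 bits=0x0 at bit 4: 0xe0
opcode (2b) val=-2 bits=0x2 at bit 2: 0xe8
seq (1b) val=0 bits=0x0 at bit 1: 0xe8
bank (1b) val=1 bits=0x1 at bit 0: 0xe9
word = 0xe9 → big-endian bytes:
  [0]=0xe9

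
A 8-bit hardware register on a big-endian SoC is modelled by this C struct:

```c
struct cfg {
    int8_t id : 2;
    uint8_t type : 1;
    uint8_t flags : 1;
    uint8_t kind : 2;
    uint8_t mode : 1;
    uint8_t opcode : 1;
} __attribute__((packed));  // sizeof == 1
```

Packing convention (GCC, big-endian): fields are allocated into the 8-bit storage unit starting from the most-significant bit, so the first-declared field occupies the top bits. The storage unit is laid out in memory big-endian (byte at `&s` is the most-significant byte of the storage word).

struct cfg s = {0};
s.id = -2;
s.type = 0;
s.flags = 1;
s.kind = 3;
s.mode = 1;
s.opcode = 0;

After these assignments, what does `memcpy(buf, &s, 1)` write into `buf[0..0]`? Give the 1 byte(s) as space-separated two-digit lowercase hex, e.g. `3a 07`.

9e

id:2 = -2 → 0x2 << 6 → word 0x80
type:1 = 0 → 0x0 << 5 → word 0x80
flags:1 = 1 → 0x1 << 4 → word 0x90
kind:2 = 3 → 0x3 << 2 → word 0x9c
mode:1 = 1 → 0x1 << 1 → word 0x9e
opcode:1 = 0 → 0x0 << 0 → word 0x9e
word = 0x9e → big-endian bytes:
  [0]=0x9e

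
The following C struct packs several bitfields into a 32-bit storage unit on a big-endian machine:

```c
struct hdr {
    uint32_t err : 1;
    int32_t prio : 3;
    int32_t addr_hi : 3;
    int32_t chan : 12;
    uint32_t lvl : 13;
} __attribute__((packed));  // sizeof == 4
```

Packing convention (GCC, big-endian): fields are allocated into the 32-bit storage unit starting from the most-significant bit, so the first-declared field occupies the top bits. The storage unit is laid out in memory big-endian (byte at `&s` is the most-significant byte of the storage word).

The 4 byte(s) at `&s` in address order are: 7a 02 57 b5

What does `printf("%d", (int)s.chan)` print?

[0]=0x7a [1]=0x02 [2]=0x57 [3]=0xb5 (big-endian) → word 0x7a0257b5
err [31+:1] = (word>>31) & 0x1 = 0
prio [28+:3] = (word>>28) & 0x7 = 7
addr_hi [25+:3] = (word>>25) & 0x7 = 5
chan [13+:12] = (word>>13) & 0xfff = 18  ←
lvl [0+:13] = (word>>0) & 0x1fff = 6069
chan signed 12b, MSB=0: value = 18

18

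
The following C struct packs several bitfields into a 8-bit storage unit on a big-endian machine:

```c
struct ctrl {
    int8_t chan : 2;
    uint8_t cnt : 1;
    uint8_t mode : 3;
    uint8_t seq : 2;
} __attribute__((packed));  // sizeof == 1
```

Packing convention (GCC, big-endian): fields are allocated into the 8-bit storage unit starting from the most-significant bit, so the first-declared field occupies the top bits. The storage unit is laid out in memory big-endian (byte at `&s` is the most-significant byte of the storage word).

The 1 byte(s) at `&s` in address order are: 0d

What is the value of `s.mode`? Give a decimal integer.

3

[0]=0x0d (big-endian) → word 0x0d
chan [6+:2] = (word>>6) & 0x3 = 0
cnt [5+:1] = (word>>5) & 0x1 = 0
mode [2+:3] = (word>>2) & 0x7 = 3  ←
seq [0+:2] = (word>>0) & 0x3 = 1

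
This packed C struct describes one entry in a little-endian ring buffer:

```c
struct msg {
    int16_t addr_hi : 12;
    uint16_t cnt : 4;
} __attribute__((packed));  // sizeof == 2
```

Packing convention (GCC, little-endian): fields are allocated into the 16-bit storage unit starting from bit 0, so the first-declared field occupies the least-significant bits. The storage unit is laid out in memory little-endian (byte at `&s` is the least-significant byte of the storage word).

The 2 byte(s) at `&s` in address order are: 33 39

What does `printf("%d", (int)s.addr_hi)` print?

-1741

[0]=0x33 [1]=0x39 (little-endian) → word 0x3933
addr_hi:12 @ bit 0 → (0x3933>>0)&0xfff = 0x933  ←
cnt:4 @ bit 12 → (0x3933>>12)&0xf = 0x3
addr_hi signed 12b, MSB=1: 2355 - 4096 = -1741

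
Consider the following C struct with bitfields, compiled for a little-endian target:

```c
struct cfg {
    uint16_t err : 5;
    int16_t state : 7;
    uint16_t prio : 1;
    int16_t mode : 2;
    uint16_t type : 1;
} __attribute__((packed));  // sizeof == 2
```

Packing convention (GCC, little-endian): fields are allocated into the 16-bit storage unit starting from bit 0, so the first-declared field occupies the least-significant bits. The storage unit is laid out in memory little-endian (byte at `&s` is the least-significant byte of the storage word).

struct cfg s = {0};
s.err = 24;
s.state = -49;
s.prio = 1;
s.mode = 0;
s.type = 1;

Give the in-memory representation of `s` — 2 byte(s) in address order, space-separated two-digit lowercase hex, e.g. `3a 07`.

f8 99

[0+:5] err=24 & 0x1f = 0x18; word=0x0018
[5+:7] state=-49 & 0x7f = 0x4f; word=0x09f8
[12+:1] prio=1 & 0x1 = 0x1; word=0x19f8
[13+:2] mode=0 & 0x3 = 0x0; word=0x19f8
[15+:1] type=1 & 0x1 = 0x1; word=0x99f8
word = 0x99f8 → little-endian bytes:
  [0]=0xf8  [1]=0x99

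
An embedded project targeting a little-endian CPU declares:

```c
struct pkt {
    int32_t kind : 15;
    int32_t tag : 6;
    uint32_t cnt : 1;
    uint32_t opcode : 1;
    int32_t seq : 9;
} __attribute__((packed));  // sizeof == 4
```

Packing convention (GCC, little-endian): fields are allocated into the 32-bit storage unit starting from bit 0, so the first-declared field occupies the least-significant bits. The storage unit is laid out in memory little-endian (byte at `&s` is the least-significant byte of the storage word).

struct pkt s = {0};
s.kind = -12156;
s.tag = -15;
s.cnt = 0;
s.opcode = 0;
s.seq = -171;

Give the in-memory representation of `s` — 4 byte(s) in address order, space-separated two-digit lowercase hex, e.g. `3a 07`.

[0+:15] kind=-12156 & 0x7fff = 0x5084; word=0x00005084
[15+:6] tag=-15 & 0x3f = 0x31; word=0x0018d084
[21+:1] cnt=0 & 0x1 = 0x0; word=0x0018d084
[22+:1] opcode=0 & 0x1 = 0x0; word=0x0018d084
[23+:9] seq=-171 & 0x1ff = 0x155; word=0xaa98d084
word = 0xaa98d084 → little-endian bytes:
  [0]=0x84  [1]=0xd0  [2]=0x98  [3]=0xaa

84 d0 98 aa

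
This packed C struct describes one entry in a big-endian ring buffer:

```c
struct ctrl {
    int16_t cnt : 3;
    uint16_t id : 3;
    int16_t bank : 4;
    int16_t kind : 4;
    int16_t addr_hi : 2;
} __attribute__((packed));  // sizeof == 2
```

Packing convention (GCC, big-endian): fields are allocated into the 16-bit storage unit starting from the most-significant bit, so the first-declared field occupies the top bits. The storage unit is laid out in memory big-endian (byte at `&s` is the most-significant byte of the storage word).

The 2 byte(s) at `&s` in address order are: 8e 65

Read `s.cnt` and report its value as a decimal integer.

[0]=0x8e [1]=0x65 (big-endian) → word 0x8e65
cnt [13+:3] = (word>>13) & 0x7 = 4  ←
id [10+:3] = (word>>10) & 0x7 = 3
bank [6+:4] = (word>>6) & 0xf = 9
kind [2+:4] = (word>>2) & 0xf = 9
addr_hi [0+:2] = (word>>0) & 0x3 = 1
cnt signed 3b, MSB=1: 4 - 8 = -4

-4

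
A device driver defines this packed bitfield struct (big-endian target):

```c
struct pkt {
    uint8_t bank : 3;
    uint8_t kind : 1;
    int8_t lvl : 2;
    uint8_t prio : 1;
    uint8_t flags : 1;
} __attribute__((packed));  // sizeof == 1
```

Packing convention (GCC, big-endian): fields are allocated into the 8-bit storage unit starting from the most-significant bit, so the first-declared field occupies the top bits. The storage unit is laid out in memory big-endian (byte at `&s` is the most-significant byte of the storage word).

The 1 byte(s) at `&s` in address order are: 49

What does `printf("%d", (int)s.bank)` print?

2

[0]=0x49 (big-endian) → word 0x49
bank [5+:3] = (word>>5) & 0x7 = 2  ←
kind [4+:1] = (word>>4) & 0x1 = 0
lvl [2+:2] = (word>>2) & 0x3 = 2
prio [1+:1] = (word>>1) & 0x1 = 0
flags [0+:1] = (word>>0) & 0x1 = 1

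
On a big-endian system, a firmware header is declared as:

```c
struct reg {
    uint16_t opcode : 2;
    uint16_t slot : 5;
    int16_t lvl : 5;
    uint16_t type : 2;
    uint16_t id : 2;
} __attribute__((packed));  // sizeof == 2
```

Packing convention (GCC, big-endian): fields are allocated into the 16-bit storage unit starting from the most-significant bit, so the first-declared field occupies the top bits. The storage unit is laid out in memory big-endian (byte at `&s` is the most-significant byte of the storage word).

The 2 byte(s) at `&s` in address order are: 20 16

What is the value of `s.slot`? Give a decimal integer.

16

[0]=0x20 [1]=0x16 (big-endian) → word 0x2016
opcode:2 @ bit 14 → (0x2016>>14)&0x3 = 0x0
slot:5 @ bit 9 → (0x2016>>9)&0x1f = 0x10  ←
lvl:5 @ bit 4 → (0x2016>>4)&0x1f = 0x1
type:2 @ bit 2 → (0x2016>>2)&0x3 = 0x1
id:2 @ bit 0 → (0x2016>>0)&0x3 = 0x2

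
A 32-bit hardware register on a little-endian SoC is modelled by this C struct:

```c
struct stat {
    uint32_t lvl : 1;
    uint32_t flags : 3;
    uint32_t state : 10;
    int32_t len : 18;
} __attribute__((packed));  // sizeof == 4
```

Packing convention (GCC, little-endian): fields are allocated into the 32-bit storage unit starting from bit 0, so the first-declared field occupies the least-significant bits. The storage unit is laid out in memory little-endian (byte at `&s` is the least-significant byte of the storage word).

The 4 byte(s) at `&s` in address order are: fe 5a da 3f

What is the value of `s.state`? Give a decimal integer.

[0]=0xfe [1]=0x5a [2]=0xda [3]=0x3f (little-endian) → word 0x3fda5afe
lvl:1 @ bit 0 → (0x3fda5afe>>0)&0x1 = 0x0
flags:3 @ bit 1 → (0x3fda5afe>>1)&0x7 = 0x7
state:10 @ bit 4 → (0x3fda5afe>>4)&0x3ff = 0x1af  ←
len:18 @ bit 14 → (0x3fda5afe>>14)&0x3ffff = 0xff69

431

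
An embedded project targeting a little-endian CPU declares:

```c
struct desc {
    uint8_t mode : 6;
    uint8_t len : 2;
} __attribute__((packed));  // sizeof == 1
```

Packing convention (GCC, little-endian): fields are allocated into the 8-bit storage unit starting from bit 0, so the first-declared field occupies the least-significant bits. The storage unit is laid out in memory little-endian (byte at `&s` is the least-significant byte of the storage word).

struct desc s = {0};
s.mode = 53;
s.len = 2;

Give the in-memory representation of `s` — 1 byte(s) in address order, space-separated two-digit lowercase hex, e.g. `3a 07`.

b5

mode:6 = 53 → 0x35 << 0 → word 0x35
len:2 = 2 → 0x2 << 6 → word 0xb5
word = 0xb5 → little-endian bytes:
  [0]=0xb5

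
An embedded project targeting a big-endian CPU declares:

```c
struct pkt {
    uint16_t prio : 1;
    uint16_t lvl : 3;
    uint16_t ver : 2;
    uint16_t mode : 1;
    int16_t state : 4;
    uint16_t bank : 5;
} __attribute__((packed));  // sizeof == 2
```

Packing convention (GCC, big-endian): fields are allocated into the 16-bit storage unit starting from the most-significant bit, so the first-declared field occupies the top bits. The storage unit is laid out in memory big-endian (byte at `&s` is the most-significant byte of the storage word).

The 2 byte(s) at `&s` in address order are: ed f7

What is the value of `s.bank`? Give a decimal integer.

23

[0]=0xed [1]=0xf7 (big-endian) → word 0xedf7
prio [15+:1] = (word>>15) & 0x1 = 1
lvl [12+:3] = (word>>12) & 0x7 = 6
ver [10+:2] = (word>>10) & 0x3 = 3
mode [9+:1] = (word>>9) & 0x1 = 0
state [5+:4] = (word>>5) & 0xf = 15
bank [0+:5] = (word>>0) & 0x1f = 23  ←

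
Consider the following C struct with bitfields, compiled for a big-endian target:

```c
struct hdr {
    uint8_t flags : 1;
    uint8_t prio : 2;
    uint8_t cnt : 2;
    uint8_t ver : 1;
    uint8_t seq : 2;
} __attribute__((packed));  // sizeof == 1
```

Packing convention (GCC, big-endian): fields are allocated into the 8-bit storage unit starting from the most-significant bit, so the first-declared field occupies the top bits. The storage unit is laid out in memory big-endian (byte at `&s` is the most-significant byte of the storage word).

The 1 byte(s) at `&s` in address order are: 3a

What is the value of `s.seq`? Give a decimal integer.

[0]=0x3a (big-endian) → word 0x3a
flags [7+:1] = (word>>7) & 0x1 = 0
prio [5+:2] = (word>>5) & 0x3 = 1
cnt [3+:2] = (word>>3) & 0x3 = 3
ver [2+:1] = (word>>2) & 0x1 = 0
seq [0+:2] = (word>>0) & 0x3 = 2  ←

2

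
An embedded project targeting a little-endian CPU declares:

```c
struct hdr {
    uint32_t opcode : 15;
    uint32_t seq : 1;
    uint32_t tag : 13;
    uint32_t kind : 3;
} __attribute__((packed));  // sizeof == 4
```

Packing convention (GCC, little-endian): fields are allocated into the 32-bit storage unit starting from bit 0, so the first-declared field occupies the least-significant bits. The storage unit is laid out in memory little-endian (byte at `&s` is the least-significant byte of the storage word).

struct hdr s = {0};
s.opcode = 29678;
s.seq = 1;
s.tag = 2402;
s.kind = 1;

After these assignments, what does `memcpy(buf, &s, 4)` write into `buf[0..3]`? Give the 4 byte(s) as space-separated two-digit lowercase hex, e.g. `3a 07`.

ee f3 62 29

opcode:15 = 29678 → 0x73ee << 0 → word 0x000073ee
seq:1 = 1 → 0x1 << 15 → word 0x0000f3ee
tag:13 = 2402 → 0x962 << 16 → word 0x0962f3ee
kind:3 = 1 → 0x1 << 29 → word 0x2962f3ee
word = 0x2962f3ee → little-endian bytes:
  [0]=0xee  [1]=0xf3  [2]=0x62  [3]=0x29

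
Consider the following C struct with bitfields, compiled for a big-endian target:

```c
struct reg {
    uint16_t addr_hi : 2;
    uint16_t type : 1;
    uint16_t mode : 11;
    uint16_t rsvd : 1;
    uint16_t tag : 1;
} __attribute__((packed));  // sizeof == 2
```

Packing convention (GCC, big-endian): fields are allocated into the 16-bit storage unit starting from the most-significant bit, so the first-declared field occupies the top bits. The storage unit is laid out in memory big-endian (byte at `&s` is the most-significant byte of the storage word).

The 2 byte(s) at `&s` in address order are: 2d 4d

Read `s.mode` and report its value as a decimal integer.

[0]=0x2d [1]=0x4d (big-endian) → word 0x2d4d
addr_hi [14+:2] = (word>>14) & 0x3 = 0
type [13+:1] = (word>>13) & 0x1 = 1
mode [2+:11] = (word>>2) & 0x7ff = 851  ←
rsvd [1+:1] = (word>>1) & 0x1 = 0
tag [0+:1] = (word>>0) & 0x1 = 1

851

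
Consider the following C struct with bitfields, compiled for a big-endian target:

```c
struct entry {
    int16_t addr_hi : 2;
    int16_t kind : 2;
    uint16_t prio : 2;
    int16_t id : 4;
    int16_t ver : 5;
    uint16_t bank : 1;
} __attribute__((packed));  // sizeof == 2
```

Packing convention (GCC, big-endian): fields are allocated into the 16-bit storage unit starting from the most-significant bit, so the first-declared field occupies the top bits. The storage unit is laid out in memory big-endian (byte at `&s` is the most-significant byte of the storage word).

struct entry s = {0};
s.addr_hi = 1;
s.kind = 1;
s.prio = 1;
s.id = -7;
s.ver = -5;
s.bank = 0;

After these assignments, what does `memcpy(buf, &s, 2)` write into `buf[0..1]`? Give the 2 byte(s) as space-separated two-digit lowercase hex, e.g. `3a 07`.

[14+:2] addr_hi=1 & 0x3 = 0x1; word=0x4000
[12+:2] kind=1 & 0x3 = 0x1; word=0x5000
[10+:2] prio=1 & 0x3 = 0x1; word=0x5400
[6+:4] id=-7 & 0xf = 0x9; word=0x5640
[1+:5] ver=-5 & 0x1f = 0x1b; word=0x5676
[0+:1] bank=0 & 0x1 = 0x0; word=0x5676
word = 0x5676 → big-endian bytes:
  [0]=0x56  [1]=0x76

56 76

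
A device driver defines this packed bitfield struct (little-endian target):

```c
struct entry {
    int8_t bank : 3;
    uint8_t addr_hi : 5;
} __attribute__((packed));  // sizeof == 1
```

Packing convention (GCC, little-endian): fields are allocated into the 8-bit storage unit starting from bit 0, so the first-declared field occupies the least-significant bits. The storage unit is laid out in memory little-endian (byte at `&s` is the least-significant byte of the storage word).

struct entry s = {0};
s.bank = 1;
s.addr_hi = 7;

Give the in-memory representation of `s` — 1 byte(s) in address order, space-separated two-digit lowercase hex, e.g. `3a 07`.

[0+:3] bank=1 & 0x7 = 0x1; word=0x01
[3+:5] addr_hi=7 & 0x1f = 0x7; word=0x39
word = 0x39 → little-endian bytes:
  [0]=0x39

39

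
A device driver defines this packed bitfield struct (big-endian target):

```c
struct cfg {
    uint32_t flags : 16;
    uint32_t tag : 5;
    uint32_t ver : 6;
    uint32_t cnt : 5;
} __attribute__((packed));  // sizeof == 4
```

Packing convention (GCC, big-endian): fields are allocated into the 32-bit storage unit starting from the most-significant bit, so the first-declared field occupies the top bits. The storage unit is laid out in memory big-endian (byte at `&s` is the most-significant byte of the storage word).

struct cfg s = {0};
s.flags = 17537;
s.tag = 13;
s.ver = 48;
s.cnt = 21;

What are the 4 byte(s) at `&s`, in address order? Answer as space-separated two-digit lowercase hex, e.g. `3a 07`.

44 81 6e 15

flags (16b) val=17537 bits=0x4481 at bit 16: 0x44810000
tag (5b) val=13 bits=0xd at bit 11: 0x44816800
ver (6b) val=48 bits=0x30 at bit 5: 0x44816e00
cnt (5b) val=21 bits=0x15 at bit 0: 0x44816e15
word = 0x44816e15 → big-endian bytes:
  [0]=0x44  [1]=0x81  [2]=0x6e  [3]=0x15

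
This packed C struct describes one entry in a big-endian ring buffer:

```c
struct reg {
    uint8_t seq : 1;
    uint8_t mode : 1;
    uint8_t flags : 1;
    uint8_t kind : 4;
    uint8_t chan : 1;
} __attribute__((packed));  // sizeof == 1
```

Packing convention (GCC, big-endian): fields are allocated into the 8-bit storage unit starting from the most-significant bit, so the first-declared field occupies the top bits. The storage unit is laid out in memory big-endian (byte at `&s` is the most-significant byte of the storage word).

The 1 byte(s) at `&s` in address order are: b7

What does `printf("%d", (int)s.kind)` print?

[0]=0xb7 (big-endian) → word 0xb7
seq [7+:1] = (word>>7) & 0x1 = 1
mode [6+:1] = (word>>6) & 0x1 = 0
flags [5+:1] = (word>>5) & 0x1 = 1
kind [1+:4] = (word>>1) & 0xf = 11  ←
chan [0+:1] = (word>>0) & 0x1 = 1

11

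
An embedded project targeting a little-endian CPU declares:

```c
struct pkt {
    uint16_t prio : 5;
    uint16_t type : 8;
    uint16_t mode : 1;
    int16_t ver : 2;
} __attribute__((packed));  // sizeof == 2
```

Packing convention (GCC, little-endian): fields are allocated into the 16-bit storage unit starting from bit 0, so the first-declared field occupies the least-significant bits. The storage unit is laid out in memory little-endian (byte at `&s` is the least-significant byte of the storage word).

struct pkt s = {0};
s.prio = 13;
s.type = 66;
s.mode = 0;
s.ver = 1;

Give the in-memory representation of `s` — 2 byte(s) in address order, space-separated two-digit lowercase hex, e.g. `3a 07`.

[0+:5] prio=13 & 0x1f = 0xd; word=0x000d
[5+:8] type=66 & 0xff = 0x42; word=0x084d
[13+:1] mode=0 & 0x1 = 0x0; word=0x084d
[14+:2] ver=1 & 0x3 = 0x1; word=0x484d
word = 0x484d → little-endian bytes:
  [0]=0x4d  [1]=0x48

4d 48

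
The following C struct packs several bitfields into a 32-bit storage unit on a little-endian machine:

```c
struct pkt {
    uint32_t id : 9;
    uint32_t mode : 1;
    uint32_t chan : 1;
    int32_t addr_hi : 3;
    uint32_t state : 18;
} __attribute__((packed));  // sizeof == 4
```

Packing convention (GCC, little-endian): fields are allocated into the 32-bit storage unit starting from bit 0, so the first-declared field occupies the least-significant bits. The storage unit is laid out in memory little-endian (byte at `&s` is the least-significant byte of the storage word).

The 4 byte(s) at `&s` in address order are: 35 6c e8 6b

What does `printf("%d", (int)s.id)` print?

53

[0]=0x35 [1]=0x6c [2]=0xe8 [3]=0x6b (little-endian) → word 0x6be86c35
id:9 @ bit 0 → (0x6be86c35>>0)&0x1ff = 0x35  ←
mode:1 @ bit 9 → (0x6be86c35>>9)&0x1 = 0x0
chan:1 @ bit 10 → (0x6be86c35>>10)&0x1 = 0x1
addr_hi:3 @ bit 11 → (0x6be86c35>>11)&0x7 = 0x5
state:18 @ bit 14 → (0x6be86c35>>14)&0x3ffff = 0x1afa1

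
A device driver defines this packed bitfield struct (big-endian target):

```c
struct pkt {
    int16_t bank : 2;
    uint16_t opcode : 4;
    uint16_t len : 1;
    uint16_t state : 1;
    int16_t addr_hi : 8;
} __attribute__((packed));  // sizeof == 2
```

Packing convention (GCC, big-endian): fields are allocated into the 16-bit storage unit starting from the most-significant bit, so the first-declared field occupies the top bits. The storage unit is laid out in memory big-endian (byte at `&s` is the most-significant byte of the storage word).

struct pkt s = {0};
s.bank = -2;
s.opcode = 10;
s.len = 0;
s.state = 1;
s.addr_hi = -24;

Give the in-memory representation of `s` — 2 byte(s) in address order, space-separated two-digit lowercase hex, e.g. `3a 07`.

a9 e8

bank:2 = -2 → 0x2 << 14 → word 0x8000
opcode:4 = 10 → 0xa << 10 → word 0xa800
len:1 = 0 → 0x0 << 9 → word 0xa800
state:1 = 1 → 0x1 << 8 → word 0xa900
addr_hi:8 = -24 → 0xe8 << 0 → word 0xa9e8
word = 0xa9e8 → big-endian bytes:
  [0]=0xa9  [1]=0xe8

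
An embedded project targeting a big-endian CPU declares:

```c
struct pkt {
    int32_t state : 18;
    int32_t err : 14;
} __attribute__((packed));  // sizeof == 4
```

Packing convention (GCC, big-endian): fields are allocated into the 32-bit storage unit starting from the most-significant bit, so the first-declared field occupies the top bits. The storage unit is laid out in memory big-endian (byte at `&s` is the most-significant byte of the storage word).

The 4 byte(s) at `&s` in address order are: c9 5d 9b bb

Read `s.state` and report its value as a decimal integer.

-55946

[0]=0xc9 [1]=0x5d [2]=0x9b [3]=0xbb (big-endian) → word 0xc95d9bbb
state:18 @ bit 14 → (0xc95d9bbb>>14)&0x3ffff = 0x32576  ←
err:14 @ bit 0 → (0xc95d9bbb>>0)&0x3fff = 0x1bbb
state signed 18b, MSB=1: 206198 - 262144 = -55946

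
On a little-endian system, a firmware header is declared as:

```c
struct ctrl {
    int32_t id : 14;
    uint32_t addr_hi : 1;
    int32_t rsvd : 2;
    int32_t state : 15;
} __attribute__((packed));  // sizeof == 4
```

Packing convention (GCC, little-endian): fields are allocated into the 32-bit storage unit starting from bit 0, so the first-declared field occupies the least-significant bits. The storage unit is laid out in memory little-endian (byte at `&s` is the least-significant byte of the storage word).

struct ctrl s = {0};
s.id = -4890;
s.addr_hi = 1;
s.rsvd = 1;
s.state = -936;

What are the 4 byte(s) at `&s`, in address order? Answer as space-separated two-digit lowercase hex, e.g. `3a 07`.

id:14 = -4890 → 0x2ce6 << 0 → word 0x00002ce6
addr_hi:1 = 1 → 0x1 << 14 → word 0x00006ce6
rsvd:2 = 1 → 0x1 << 15 → word 0x0000ece6
state:15 = -936 → 0x7c58 << 17 → word 0xf8b0ece6
word = 0xf8b0ece6 → little-endian bytes:
  [0]=0xe6  [1]=0xec  [2]=0xb0  [3]=0xf8

e6 ec b0 f8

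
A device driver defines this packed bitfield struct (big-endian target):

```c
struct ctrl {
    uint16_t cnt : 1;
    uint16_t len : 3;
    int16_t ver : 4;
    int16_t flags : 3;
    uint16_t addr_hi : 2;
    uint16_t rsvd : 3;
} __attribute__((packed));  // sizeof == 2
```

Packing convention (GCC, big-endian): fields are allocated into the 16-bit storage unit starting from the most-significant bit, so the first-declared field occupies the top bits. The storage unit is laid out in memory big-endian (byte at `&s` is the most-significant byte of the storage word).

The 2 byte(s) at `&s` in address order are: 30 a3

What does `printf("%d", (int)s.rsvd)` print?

3

[0]=0x30 [1]=0xa3 (big-endian) → word 0x30a3
cnt:1 @ bit 15 → (0x30a3>>15)&0x1 = 0x0
len:3 @ bit 12 → (0x30a3>>12)&0x7 = 0x3
ver:4 @ bit 8 → (0x30a3>>8)&0xf = 0x0
flags:3 @ bit 5 → (0x30a3>>5)&0x7 = 0x5
addr_hi:2 @ bit 3 → (0x30a3>>3)&0x3 = 0x0
rsvd:3 @ bit 0 → (0x30a3>>0)&0x7 = 0x3  ←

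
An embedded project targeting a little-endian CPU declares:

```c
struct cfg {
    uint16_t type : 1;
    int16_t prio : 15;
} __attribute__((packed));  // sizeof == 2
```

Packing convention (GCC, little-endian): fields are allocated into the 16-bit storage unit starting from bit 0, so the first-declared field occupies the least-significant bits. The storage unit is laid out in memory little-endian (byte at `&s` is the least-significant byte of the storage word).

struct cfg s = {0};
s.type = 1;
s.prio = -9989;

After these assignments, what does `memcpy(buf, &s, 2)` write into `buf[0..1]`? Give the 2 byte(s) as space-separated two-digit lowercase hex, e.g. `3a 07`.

type:1 = 1 → 0x1 << 0 → word 0x0001
prio:15 = -9989 → 0x58fb << 1 → word 0xb1f7
word = 0xb1f7 → little-endian bytes:
  [0]=0xf7  [1]=0xb1

f7 b1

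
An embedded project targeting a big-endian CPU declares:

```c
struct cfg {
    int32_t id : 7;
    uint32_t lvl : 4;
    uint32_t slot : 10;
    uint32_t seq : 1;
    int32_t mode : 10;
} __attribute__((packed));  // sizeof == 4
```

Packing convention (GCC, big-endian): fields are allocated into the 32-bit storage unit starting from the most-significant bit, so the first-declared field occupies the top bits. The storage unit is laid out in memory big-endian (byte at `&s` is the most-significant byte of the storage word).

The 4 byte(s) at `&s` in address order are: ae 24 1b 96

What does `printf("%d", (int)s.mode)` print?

-106

[0]=0xae [1]=0x24 [2]=0x1b [3]=0x96 (big-endian) → word 0xae241b96
id:7 @ bit 25 → (0xae241b96>>25)&0x7f = 0x57
lvl:4 @ bit 21 → (0xae241b96>>21)&0xf = 0x1
slot:10 @ bit 11 → (0xae241b96>>11)&0x3ff = 0x83
seq:1 @ bit 10 → (0xae241b96>>10)&0x1 = 0x0
mode:10 @ bit 0 → (0xae241b96>>0)&0x3ff = 0x396  ←
mode signed 10b, MSB=1: 918 - 1024 = -106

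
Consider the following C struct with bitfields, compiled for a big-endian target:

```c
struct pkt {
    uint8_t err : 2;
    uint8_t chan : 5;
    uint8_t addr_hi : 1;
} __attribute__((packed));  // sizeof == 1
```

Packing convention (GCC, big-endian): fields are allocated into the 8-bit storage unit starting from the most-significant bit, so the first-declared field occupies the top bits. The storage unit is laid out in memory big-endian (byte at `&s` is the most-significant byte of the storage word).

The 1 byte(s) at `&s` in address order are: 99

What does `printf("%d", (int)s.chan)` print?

12

[0]=0x99 (big-endian) → word 0x99
err [6+:2] = (word>>6) & 0x3 = 2
chan [1+:5] = (word>>1) & 0x1f = 12  ←
addr_hi [0+:1] = (word>>0) & 0x1 = 1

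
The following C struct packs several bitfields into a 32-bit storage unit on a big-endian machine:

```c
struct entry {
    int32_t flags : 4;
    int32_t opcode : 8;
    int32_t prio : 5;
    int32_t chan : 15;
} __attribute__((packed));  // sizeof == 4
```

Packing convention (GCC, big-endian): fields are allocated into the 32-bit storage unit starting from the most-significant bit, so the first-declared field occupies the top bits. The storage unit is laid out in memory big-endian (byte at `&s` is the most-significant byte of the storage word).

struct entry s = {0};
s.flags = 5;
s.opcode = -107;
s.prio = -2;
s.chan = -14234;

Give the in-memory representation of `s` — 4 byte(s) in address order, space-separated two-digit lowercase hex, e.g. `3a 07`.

[28+:4] flags=5 & 0xf = 0x5; word=0x50000000
[20+:8] opcode=-107 & 0xff = 0x95; word=0x59500000
[15+:5] prio=-2 & 0x1f = 0x1e; word=0x595f0000
[0+:15] chan=-14234 & 0x7fff = 0x4866; word=0x595f4866
word = 0x595f4866 → big-endian bytes:
  [0]=0x59  [1]=0x5f  [2]=0x48  [3]=0x66

59 5f 48 66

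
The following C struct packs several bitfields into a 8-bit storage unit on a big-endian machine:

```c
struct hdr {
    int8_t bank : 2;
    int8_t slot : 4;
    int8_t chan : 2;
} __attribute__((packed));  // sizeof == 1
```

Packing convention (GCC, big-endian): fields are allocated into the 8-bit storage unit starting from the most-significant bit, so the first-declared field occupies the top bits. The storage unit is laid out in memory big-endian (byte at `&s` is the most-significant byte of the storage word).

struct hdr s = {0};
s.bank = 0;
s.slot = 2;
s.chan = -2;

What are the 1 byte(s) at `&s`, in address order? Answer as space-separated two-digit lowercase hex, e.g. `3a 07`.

0a

bank:2 = 0 → 0x0 << 6 → word 0x00
slot:4 = 2 → 0x2 << 2 → word 0x08
chan:2 = -2 → 0x2 << 0 → word 0x0a
word = 0x0a → big-endian bytes:
  [0]=0x0a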